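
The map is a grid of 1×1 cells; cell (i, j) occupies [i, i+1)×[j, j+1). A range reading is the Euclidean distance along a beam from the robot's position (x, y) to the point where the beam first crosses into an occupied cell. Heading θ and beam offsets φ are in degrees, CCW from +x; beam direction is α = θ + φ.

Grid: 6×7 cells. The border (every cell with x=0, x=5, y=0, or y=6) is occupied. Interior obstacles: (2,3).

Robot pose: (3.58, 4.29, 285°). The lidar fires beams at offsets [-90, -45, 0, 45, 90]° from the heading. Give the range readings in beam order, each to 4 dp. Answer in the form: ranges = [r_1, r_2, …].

ranges = [1.1205, 1.1600, 3.4061, 1.6397, 1.4701]

beam 1: φ=-90°, α=195°
  dir = (cos 195°, sin 195°) = (-0.9659, -0.2588); from cell (3,4)
  next x-line at t=0.6005, next y-line at t=1.1205; Δt_x=1.0353, Δt_y=3.8637
    x: enter (2,4) at t=0.6005
    y: enter (2,3) at t=1.1205 ← occupied
  → r_1 = 1.1205
beam 2: φ=-45°, α=240°
  dir = (cos 240°, sin 240°) = (-0.5000, -0.8660); from cell (3,4)
  next x-line at t=1.1600, next y-line at t=0.3349; Δt_x=2.0000, Δt_y=1.1547
    y: enter (3,3) at t=0.3349
    x: enter (2,3) at t=1.1600 ← occupied
  → r_2 = 1.1600
beam 3: φ=0°, α=285°
  dir = (cos 285°, sin 285°) = (0.2588, -0.9659); from cell (3,4)
  next x-line at t=1.6228, next y-line at t=0.3002; Δt_x=3.8637, Δt_y=1.0353
    y: enter (3,3) at t=0.3002
    y: enter (3,2) at t=1.3355
    x: enter (4,2) at t=1.6228
    y: enter (4,1) at t=2.3708
    y: enter (4,0) at t=3.4061 ← occupied
  → r_3 = 3.4061
beam 4: φ=45°, α=330°
  dir = (cos 330°, sin 330°) = (0.8660, -0.5000); from cell (3,4)
  next x-line at t=0.4850, next y-line at t=0.5800; Δt_x=1.1547, Δt_y=2.0000
    x: enter (4,4) at t=0.4850
    y: enter (4,3) at t=0.5800
    x: enter (5,3) at t=1.6397 ← occupied
  → r_4 = 1.6397
beam 5: φ=90°, α=15°
  dir = (cos 15°, sin 15°) = (0.9659, 0.2588); from cell (3,4)
  next x-line at t=0.4348, next y-line at t=2.7432; Δt_x=1.0353, Δt_y=3.8637
    x: enter (4,4) at t=0.4348
    x: enter (5,4) at t=1.4701 ← occupied
  → r_5 = 1.4701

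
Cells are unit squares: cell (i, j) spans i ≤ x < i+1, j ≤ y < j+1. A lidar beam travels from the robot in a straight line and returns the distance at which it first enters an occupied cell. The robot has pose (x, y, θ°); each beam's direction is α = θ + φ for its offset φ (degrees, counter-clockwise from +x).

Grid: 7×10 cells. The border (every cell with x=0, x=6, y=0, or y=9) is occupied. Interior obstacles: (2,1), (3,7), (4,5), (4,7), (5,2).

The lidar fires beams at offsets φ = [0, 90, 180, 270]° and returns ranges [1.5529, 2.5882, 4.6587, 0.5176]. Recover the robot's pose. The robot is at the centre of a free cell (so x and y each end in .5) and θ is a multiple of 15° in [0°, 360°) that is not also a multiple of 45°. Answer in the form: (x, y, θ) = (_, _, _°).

Enumerate (i+0.5, j+0.5, θ) over the 35 free cells and 16 admissible headings. For each, cast all 4 beams and compare to the given ranges.
  (1.5, 8.5, 150°): beam 1 = 0.5774 ≠ 1.5529 ✗
  (3.5, 2.5, 285°): beam 2 = 1.5529 ≠ 2.5882 ✗
  (2.5, 2.5, 240°): beam 1 = 0.5774 ≠ 1.5529 ✗
  (1.5, 1.5, 255°): beam 1 = 0.5176 ≠ 1.5529 ✗
  …
  (3.5, 5.5, 105°): r_1=1.5529, r_2=2.5882, r_3=4.6587, r_4=0.5176 — all match ✓
Unique over the lattice → pose = (3.5, 5.5, 105°).

(x, y, θ) = (3.5, 5.5, 105°)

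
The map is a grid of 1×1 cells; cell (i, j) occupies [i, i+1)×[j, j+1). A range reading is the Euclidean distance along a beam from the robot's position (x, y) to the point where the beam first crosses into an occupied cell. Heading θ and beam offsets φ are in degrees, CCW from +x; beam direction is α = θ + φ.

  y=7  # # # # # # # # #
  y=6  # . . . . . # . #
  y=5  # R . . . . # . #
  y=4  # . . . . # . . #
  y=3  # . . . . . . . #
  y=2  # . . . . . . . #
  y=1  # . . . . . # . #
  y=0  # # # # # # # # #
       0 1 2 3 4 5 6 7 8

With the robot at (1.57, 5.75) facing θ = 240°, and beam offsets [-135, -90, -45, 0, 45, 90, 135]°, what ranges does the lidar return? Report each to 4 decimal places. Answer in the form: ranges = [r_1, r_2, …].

ranges = [1.2941, 0.6582, 0.5901, 1.1400, 4.9176, 7.4247, 4.5863]

beam 1: φ=-135°, α=105°
  cosα=-0.2588 sinα=0.9659 | (1,5) | tMaxX 2.2023 tMaxY 0.2588 | tΔX 3.8637 tΔY 1.0353
    t=0.2588 [y] (1,6)
    t=1.2941 [y] (1,7) — stop
  → r_1 = 1.2941
beam 2: φ=-90°, α=150°
  cosα=-0.8660 sinα=0.5000 | (1,5) | tMaxX 0.6582 tMaxY 0.5000 | tΔX 1.1547 tΔY 2.0000
    t=0.5000 [y] (1,6)
    t=0.6582 [x] (0,6) — stop
  → r_2 = 0.6582
beam 3: φ=-45°, α=195°
  cosα=-0.9659 sinα=-0.2588 | (1,5) | tMaxX 0.5901 tMaxY 2.8978 | tΔX 1.0353 tΔY 3.8637
    t=0.5901 [x] (0,5) — stop
  → r_3 = 0.5901
beam 4: φ=0°, α=240°
  cosα=-0.5000 sinα=-0.8660 | (1,5) | tMaxX 1.1400 tMaxY 0.8660 | tΔX 2.0000 tΔY 1.1547
    t=0.8660 [y] (1,4)
    t=1.1400 [x] (0,4) — stop
  → r_4 = 1.1400
beam 5: φ=45°, α=285°
  cosα=0.2588 sinα=-0.9659 | (1,5) | tMaxX 1.6614 tMaxY 0.7765 | tΔX 3.8637 tΔY 1.0353
    t=0.7765 [y] (1,4)
    t=1.6614 [x] (2,4)
    t=1.8117 [y] (2,3)
    t=2.8470 [y] (2,2)
    t=3.8823 [y] (2,1)
    t=4.9176 [y] (2,0) — stop
  → r_5 = 4.9176
beam 6: φ=90°, α=330°
  cosα=0.8660 sinα=-0.5000 | (1,5) | tMaxX 0.4965 tMaxY 1.5000 | tΔX 1.1547 tΔY 2.0000
    t=0.4965 [x] (2,5)
    t=1.5000 [y] (2,4)
    t=1.6512 [x] (3,4)
    t=2.8059 [x] (4,4)
    t=3.5000 [y] (4,3)
    t=3.9606 [x] (5,3)
    t=5.1153 [x] (6,3)
    t=5.5000 [y] (6,2)
    t=6.2700 [x] (7,2)
    t=7.4247 [x] (8,2) — stop
  → r_6 = 7.4247
beam 7: φ=135°, α=15°
  cosα=0.9659 sinα=0.2588 | (1,5) | tMaxX 0.4452 tMaxY 0.9659 | tΔX 1.0353 tΔY 3.8637
    t=0.4452 [x] (2,5)
    t=0.9659 [y] (2,6)
    t=1.4804 [x] (3,6)
    t=2.5157 [x] (4,6)
    t=3.5510 [x] (5,6)
    t=4.5863 [x] (6,6) — stop
  → r_7 = 4.5863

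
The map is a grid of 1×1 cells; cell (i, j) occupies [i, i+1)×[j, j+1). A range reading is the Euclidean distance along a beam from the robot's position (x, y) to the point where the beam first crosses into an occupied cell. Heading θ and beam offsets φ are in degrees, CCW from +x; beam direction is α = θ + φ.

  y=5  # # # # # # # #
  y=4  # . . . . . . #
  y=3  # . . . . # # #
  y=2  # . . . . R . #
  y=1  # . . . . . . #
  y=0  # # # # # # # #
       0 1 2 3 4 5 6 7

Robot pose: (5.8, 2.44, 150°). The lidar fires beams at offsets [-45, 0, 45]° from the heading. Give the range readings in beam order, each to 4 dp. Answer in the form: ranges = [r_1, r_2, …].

ranges = [0.5798, 5.1200, 4.9693]

beam 1: φ=-45°, α=105°
  cosα=-0.2588 sinα=0.9659 | (5,2) | tMaxX 3.0910 tMaxY 0.5798 | tΔX 3.8637 tΔY 1.0353
    t=0.5798 [y] (5,3) — stop
  → r_1 = 0.5798
beam 2: φ=0°, α=150°
  cosα=-0.8660 sinα=0.5000 | (5,2) | tMaxX 0.9238 tMaxY 1.1200 | tΔX 1.1547 tΔY 2.0000
    t=0.9238 [x] (4,2)
    t=1.1200 [y] (4,3)
    t=2.0785 [x] (3,3)
    t=3.1200 [y] (3,4)
    t=3.2332 [x] (2,4)
    t=4.3879 [x] (1,4)
    t=5.1200 [y] (1,5) — stop
  → r_2 = 5.1200
beam 3: φ=45°, α=195°
  cosα=-0.9659 sinα=-0.2588 | (5,2) | tMaxX 0.8282 tMaxY 1.7000 | tΔX 1.0353 tΔY 3.8637
    t=0.8282 [x] (4,2)
    t=1.7000 [y] (4,1)
    t=1.8635 [x] (3,1)
    t=2.8988 [x] (2,1)
    t=3.9340 [x] (1,1)
    t=4.9693 [x] (0,1) — stop
  → r_3 = 4.9693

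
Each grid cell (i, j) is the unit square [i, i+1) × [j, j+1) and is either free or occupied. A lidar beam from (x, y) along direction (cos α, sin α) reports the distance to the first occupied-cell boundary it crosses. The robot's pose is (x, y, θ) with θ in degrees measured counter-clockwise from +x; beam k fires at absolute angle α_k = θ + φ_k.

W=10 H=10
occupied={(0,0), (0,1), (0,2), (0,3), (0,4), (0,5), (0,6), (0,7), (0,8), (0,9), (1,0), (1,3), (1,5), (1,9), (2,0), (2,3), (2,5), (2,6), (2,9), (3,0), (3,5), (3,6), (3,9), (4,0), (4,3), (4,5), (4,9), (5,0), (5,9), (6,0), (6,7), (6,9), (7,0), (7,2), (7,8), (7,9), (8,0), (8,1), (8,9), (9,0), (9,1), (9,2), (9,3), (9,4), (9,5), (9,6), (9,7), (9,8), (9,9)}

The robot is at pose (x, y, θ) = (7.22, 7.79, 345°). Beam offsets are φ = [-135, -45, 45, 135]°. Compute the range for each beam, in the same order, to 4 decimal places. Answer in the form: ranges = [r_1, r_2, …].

ranges = [0.2540, 3.5600, 0.4200, 0.2425]

beam 1: φ=-135°, α=210°
  dir = (cos 210°, sin 210°) = (-0.8660, -0.5000); from cell (7,7)
  next x-line at t=0.2540, next y-line at t=1.5800; Δt_x=1.1547, Δt_y=2.0000
    x: enter (6,7) at t=0.2540 ← occupied
  → r_1 = 0.2540
beam 2: φ=-45°, α=300°
  dir = (cos 300°, sin 300°) = (0.5000, -0.8660); from cell (7,7)
  next x-line at t=1.5600, next y-line at t=0.9122; Δt_x=2.0000, Δt_y=1.1547
    y: enter (7,6) at t=0.9122
    x: enter (8,6) at t=1.5600
    y: enter (8,5) at t=2.0669
    y: enter (8,4) at t=3.2216
    x: enter (9,4) at t=3.5600 ← occupied
  → r_2 = 3.5600
beam 3: φ=45°, α=30°
  dir = (cos 30°, sin 30°) = (0.8660, 0.5000); from cell (7,7)
  next x-line at t=0.9007, next y-line at t=0.4200; Δt_x=1.1547, Δt_y=2.0000
    y: enter (7,8) at t=0.4200 ← occupied
  → r_3 = 0.4200
beam 4: φ=135°, α=120°
  dir = (cos 120°, sin 120°) = (-0.5000, 0.8660); from cell (7,7)
  next x-line at t=0.4400, next y-line at t=0.2425; Δt_x=2.0000, Δt_y=1.1547
    y: enter (7,8) at t=0.2425 ← occupied
  → r_4 = 0.2425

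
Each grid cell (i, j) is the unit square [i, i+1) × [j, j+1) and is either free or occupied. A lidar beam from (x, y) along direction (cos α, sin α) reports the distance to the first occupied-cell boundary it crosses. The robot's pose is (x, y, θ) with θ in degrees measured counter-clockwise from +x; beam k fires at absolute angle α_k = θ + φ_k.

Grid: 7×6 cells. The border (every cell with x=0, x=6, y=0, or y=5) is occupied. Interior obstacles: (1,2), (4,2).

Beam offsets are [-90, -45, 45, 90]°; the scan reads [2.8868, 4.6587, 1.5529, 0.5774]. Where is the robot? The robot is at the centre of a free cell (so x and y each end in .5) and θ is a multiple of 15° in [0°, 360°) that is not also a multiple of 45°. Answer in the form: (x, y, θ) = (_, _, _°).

(x, y, θ) = (1.5, 3.5, 60°)

Enumerate (i+0.5, j+0.5, θ) over the 18 free cells and 16 admissible headings. For each, cast all 4 beams and compare to the given ranges.
  (4.5, 3.5, 105°): beam 1 = 1.5529 ≠ 2.8868 ✗
  (5.5, 1.5, 285°): beam 1 = 1.9319 ≠ 2.8868 ✗
  (1.5, 3.5, 165°): beam 1 = 1.5529 ≠ 2.8868 ✗
  (1.5, 3.5, 30°): beam 1 = 0.5774 ≠ 2.8868 ✗
  …
  (1.5, 3.5, 60°): r_1=2.8868, r_2=4.6587, r_3=1.5529, r_4=0.5774 — all match ✓
Unique over the lattice → pose = (1.5, 3.5, 60°).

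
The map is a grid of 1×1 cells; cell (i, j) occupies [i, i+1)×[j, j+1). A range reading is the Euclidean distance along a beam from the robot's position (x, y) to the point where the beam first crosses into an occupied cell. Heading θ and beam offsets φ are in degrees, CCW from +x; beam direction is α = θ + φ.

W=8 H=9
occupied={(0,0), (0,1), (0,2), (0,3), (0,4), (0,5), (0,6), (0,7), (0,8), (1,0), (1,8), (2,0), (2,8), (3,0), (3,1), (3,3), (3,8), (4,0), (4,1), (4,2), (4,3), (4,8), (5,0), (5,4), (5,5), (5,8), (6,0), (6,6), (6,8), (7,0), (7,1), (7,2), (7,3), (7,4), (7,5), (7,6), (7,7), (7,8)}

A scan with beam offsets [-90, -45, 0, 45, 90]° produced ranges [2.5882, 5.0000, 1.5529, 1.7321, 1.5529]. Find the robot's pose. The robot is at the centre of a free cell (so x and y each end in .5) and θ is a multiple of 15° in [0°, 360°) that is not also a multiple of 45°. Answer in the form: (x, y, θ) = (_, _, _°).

(x, y, θ) = (3.5, 5.5, 285°)

Enumerate (i+0.5, j+0.5, θ) over the 34 free cells and 16 admissible headings. For each, cast all 5 beams and compare to the given ranges.
  (3.5, 2.5, 255°): beam 2 = 2.8868 ≠ 5.0000 ✗
  (5.5, 7.5, 210°): beam 1 = 0.5774 ≠ 2.5882 ✗
  (5.5, 7.5, 345°): beam 1 = 1.5529 ≠ 2.5882 ✗
  …
  (3.5, 5.5, 285°): r_1=2.5882, r_2=5.0000, r_3=1.5529, r_4=1.7321, r_5=1.5529 — all match ✓
No second candidate reproduces the full scan.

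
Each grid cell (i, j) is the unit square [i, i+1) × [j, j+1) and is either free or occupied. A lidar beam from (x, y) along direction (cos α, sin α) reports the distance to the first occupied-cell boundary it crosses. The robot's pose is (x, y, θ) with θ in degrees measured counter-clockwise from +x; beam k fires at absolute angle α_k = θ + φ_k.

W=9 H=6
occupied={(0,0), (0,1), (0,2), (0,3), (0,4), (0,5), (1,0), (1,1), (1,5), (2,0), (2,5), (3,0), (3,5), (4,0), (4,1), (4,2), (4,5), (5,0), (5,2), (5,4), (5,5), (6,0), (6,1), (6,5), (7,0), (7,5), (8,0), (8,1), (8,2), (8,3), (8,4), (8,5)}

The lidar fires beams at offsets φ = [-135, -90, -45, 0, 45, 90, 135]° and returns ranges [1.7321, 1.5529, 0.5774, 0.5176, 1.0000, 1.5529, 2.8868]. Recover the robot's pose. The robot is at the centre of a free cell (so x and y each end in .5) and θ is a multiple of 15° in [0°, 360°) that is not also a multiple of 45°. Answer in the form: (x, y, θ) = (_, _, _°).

The pose lattice has 22·16 = 352 candidates. Test each by forward raycasting.
  (1.5, 2.5, 195°): beam 1 = 2.8868 ≠ 1.7321 ✗
  (6.5, 4.5, 345°): beam 1 = 0.5774 ≠ 1.7321 ✗
  (7.5, 1.5, 255°): beam 1 = 3.0000 ≠ 1.7321 ✗
  …
  (1.5, 3.5, 195°): r_1=1.7321, r_2=1.5529, r_3=0.5774, r_4=0.5176, r_5=1.0000, r_6=1.5529, r_7=2.8868 — all match ✓
Unique over the lattice → pose = (1.5, 3.5, 195°).

(x, y, θ) = (1.5, 3.5, 195°)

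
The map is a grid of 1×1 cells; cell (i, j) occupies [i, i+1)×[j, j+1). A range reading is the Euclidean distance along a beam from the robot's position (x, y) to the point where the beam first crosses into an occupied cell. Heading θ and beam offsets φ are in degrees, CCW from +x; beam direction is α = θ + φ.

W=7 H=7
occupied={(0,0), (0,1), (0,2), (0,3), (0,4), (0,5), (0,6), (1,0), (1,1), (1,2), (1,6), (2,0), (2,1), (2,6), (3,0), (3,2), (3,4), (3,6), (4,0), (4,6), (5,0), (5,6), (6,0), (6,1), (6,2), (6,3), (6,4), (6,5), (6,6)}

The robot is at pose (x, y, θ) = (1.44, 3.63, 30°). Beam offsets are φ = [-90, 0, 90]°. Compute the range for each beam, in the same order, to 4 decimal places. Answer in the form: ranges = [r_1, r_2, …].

ranges = [0.7275, 1.8013, 0.8800]

beam 1: φ=-90°, α=300°
  d=(0.5000,-0.8660)  start (1,3)  tX=1.1200 tY=0.7275  stride 1/|dx|=2.0000 1/|dy|=1.1547
    cross y-line → (1,2), t=0.7275 (wall)
  → r_1 = 0.7275
beam 2: φ=0°, α=30°
  d=(0.8660,0.5000)  start (1,3)  tX=0.6466 tY=0.7400  stride 1/|dx|=1.1547 1/|dy|=2.0000
    cross x-line → (2,3), t=0.6466
    cross y-line → (2,4), t=0.7400
    cross x-line → (3,4), t=1.8013 (wall)
  → r_2 = 1.8013
beam 3: φ=90°, α=120°
  d=(-0.5000,0.8660)  start (1,3)  tX=0.8800 tY=0.4272  stride 1/|dx|=2.0000 1/|dy|=1.1547
    cross y-line → (1,4), t=0.4272
    cross x-line → (0,4), t=0.8800 (wall)
  → r_3 = 0.8800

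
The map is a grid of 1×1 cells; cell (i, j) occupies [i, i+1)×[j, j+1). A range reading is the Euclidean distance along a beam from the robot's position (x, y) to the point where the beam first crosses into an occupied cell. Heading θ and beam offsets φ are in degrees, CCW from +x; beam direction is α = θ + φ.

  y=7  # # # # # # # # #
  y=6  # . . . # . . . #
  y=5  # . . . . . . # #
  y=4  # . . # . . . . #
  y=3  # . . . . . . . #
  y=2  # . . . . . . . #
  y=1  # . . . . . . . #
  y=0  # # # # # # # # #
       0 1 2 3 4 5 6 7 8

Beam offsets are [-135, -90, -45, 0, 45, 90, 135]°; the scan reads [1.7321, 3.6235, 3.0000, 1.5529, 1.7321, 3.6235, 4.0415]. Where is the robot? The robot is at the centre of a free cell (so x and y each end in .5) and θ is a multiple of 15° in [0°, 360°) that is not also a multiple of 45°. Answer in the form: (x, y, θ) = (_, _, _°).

(x, y, θ) = (4.5, 2.5, 255°)

The pose lattice has 39·16 = 624 candidates. Test each by forward raycasting.
  (7.5, 2.5, 210°): beam 1 = 1.9319 ≠ 1.7321 ✗
  (1.5, 6.5, 165°): beam 1 = 1.0000 ≠ 1.7321 ✗
  (6.5, 2.5, 165°): beam 2 = 2.5882 ≠ 3.6235 ✗
  …
  (4.5, 2.5, 255°): r_1=1.7321, r_2=3.6235, r_3=3.0000, r_4=1.5529, r_5=1.7321, r_6=3.6235, r_7=4.0415 — all match ✓
No second candidate reproduces the full scan.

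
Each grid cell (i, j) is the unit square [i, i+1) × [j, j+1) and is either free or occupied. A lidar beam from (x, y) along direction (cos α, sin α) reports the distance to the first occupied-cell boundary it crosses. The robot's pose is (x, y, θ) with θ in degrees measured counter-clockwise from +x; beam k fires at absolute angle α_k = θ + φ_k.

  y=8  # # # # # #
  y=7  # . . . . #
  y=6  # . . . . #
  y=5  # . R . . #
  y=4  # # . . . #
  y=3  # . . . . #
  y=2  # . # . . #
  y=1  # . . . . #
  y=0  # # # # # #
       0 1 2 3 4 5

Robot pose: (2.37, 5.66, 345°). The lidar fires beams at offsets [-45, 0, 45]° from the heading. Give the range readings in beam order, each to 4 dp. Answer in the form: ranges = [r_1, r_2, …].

beam 1: φ=-45°, α=300°
  cosα=0.5000 sinα=-0.8660 | (2,5) | tMaxX 1.2600 tMaxY 0.7621 | tΔX 2.0000 tΔY 1.1547
    t=0.7621 [y] (2,4)
    t=1.2600 [x] (3,4)
    t=1.9168 [y] (3,3)
    t=3.0715 [y] (3,2)
    t=3.2600 [x] (4,2)
    t=4.2262 [y] (4,1)
    t=5.2600 [x] (5,1) — stop
  → r_1 = 5.2600
beam 2: φ=0°, α=345°
  cosα=0.9659 sinα=-0.2588 | (2,5) | tMaxX 0.6522 tMaxY 2.5500 | tΔX 1.0353 tΔY 3.8637
    t=0.6522 [x] (3,5)
    t=1.6875 [x] (4,5)
    t=2.5500 [y] (4,4)
    t=2.7228 [x] (5,4) — stop
  → r_2 = 2.7228
beam 3: φ=45°, α=30°
  cosα=0.8660 sinα=0.5000 | (2,5) | tMaxX 0.7275 tMaxY 0.6800 | tΔX 1.1547 tΔY 2.0000
    t=0.6800 [y] (2,6)
    t=0.7275 [x] (3,6)
    t=1.8822 [x] (4,6)
    t=2.6800 [y] (4,7)
    t=3.0369 [x] (5,7) — stop
  → r_3 = 3.0369

ranges = [5.2600, 2.7228, 3.0369]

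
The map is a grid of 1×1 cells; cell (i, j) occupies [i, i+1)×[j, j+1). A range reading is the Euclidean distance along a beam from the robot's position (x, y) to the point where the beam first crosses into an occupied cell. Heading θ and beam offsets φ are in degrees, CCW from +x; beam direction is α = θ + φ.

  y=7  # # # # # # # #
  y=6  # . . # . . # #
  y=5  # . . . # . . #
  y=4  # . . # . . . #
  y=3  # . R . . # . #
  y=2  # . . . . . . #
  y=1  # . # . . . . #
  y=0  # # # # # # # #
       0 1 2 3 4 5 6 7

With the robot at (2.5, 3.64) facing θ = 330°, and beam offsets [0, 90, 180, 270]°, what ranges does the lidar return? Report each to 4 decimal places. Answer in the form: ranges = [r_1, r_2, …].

ranges = [5.1962, 1.0000, 1.7321, 3.0000]

beam 1: φ=0°, α=330°
  d=(0.8660,-0.5000)  start (2,3)  tX=0.5774 tY=1.2800  stride 1/|dx|=1.1547 1/|dy|=2.0000
    cross x-line → (3,3), t=0.5774
    cross y-line → (3,2), t=1.2800
    cross x-line → (4,2), t=1.7321
    cross x-line → (5,2), t=2.8868
    cross y-line → (5,1), t=3.2800
    cross x-line → (6,1), t=4.0415
    cross x-line → (7,1), t=5.1962 (wall)
  → r_1 = 5.1962
beam 2: φ=90°, α=60°
  d=(0.5000,0.8660)  start (2,3)  tX=1.0000 tY=0.4157  stride 1/|dx|=2.0000 1/|dy|=1.1547
    cross y-line → (2,4), t=0.4157
    cross x-line → (3,4), t=1.0000 (wall)
  → r_2 = 1.0000
beam 3: φ=180°, α=150°
  d=(-0.8660,0.5000)  start (2,3)  tX=0.5774 tY=0.7200  stride 1/|dx|=1.1547 1/|dy|=2.0000
    cross x-line → (1,3), t=0.5774
    cross y-line → (1,4), t=0.7200
    cross x-line → (0,4), t=1.7321 (wall)
  → r_3 = 1.7321
beam 4: φ=270°, α=240°
  d=(-0.5000,-0.8660)  start (2,3)  tX=1.0000 tY=0.7390  stride 1/|dx|=2.0000 1/|dy|=1.1547
    cross y-line → (2,2), t=0.7390
    cross x-line → (1,2), t=1.0000
    cross y-line → (1,1), t=1.8937
    cross x-line → (0,1), t=3.0000 (wall)
  → r_4 = 3.0000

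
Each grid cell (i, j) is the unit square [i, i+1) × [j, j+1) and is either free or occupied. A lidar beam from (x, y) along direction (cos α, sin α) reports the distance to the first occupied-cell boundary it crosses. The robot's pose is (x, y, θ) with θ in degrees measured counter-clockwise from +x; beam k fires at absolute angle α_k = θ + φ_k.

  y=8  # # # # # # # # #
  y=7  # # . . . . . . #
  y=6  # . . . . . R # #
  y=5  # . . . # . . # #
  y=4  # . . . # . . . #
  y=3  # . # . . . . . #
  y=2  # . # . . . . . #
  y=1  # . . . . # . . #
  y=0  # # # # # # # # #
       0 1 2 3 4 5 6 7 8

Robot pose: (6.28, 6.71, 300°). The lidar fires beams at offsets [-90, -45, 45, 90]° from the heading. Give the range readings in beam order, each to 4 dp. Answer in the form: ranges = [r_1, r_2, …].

ranges = [1.4780, 4.8762, 0.7454, 1.9861]

beam 1: φ=-90°, α=210°
  d=(-0.8660,-0.5000)  start (6,6)  tX=0.3233 tY=1.4200  stride 1/|dx|=1.1547 1/|dy|=2.0000
    cross x-line → (5,6), t=0.3233
    cross y-line → (5,5), t=1.4200
    cross x-line → (4,5), t=1.4780 (wall)
  → r_1 = 1.4780
beam 2: φ=-45°, α=255°
  d=(-0.2588,-0.9659)  start (6,6)  tX=1.0818 tY=0.7350  stride 1/|dx|=3.8637 1/|dy|=1.0353
    cross y-line → (6,5), t=0.7350
    cross x-line → (5,5), t=1.0818
    cross y-line → (5,4), t=1.7703
    cross y-line → (5,3), t=2.8056
    cross y-line → (5,2), t=3.8409
    cross y-line → (5,1), t=4.8762 (wall)
  → r_2 = 4.8762
beam 3: φ=45°, α=345°
  d=(0.9659,-0.2588)  start (6,6)  tX=0.7454 tY=2.7432  stride 1/|dx|=1.0353 1/|dy|=3.8637
    cross x-line → (7,6), t=0.7454 (wall)
  → r_3 = 0.7454
beam 4: φ=90°, α=30°
  d=(0.8660,0.5000)  start (6,6)  tX=0.8314 tY=0.5800  stride 1/|dx|=1.1547 1/|dy|=2.0000
    cross y-line → (6,7), t=0.5800
    cross x-line → (7,7), t=0.8314
    cross x-line → (8,7), t=1.9861 (wall)
  → r_4 = 1.9861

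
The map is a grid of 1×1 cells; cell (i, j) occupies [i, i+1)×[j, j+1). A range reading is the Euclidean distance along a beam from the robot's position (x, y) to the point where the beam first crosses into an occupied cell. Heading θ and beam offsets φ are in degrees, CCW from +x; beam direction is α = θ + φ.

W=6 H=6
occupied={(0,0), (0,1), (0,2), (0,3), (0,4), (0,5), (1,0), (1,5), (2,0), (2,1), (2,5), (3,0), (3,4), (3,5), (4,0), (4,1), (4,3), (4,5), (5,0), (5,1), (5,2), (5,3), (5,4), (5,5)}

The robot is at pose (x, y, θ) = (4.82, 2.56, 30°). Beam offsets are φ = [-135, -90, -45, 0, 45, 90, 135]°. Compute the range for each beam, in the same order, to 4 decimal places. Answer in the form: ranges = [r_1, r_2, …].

ranges = [0.5798, 0.3600, 0.1863, 0.2078, 0.4555, 0.5081, 3.9548]

beam 1: φ=-135°, α=255°
  direction (-0.2588, -0.9659); cell (4,2); t to first gridline: x 3.1682, y 0.5798 (then +3.8637 / +1.0353)
    (4,1) via y @ 0.5798  # hit
  → r_1 = 0.5798
beam 2: φ=-90°, α=300°
  direction (0.5000, -0.8660); cell (4,2); t to first gridline: x 0.3600, y 0.6466 (then +2.0000 / +1.1547)
    (5,2) via x @ 0.3600  # hit
  → r_2 = 0.3600
beam 3: φ=-45°, α=345°
  direction (0.9659, -0.2588); cell (4,2); t to first gridline: x 0.1863, y 2.1637 (then +1.0353 / +3.8637)
    (5,2) via x @ 0.1863  # hit
  → r_3 = 0.1863
beam 4: φ=0°, α=30°
  direction (0.8660, 0.5000); cell (4,2); t to first gridline: x 0.2078, y 0.8800 (then +1.1547 / +2.0000)
    (5,2) via x @ 0.2078  # hit
  → r_4 = 0.2078
beam 5: φ=45°, α=75°
  direction (0.2588, 0.9659); cell (4,2); t to first gridline: x 0.6955, y 0.4555 (then +3.8637 / +1.0353)
    (4,3) via y @ 0.4555  # hit
  → r_5 = 0.4555
beam 6: φ=90°, α=120°
  direction (-0.5000, 0.8660); cell (4,2); t to first gridline: x 1.6400, y 0.5081 (then +2.0000 / +1.1547)
    (4,3) via y @ 0.5081  # hit
  → r_6 = 0.5081
beam 7: φ=135°, α=165°
  direction (-0.9659, 0.2588); cell (4,2); t to first gridline: x 0.8489, y 1.7000 (then +1.0353 / +3.8637)
    (3,2) via x @ 0.8489
    (3,3) via y @ 1.7000
    (2,3) via x @ 1.8842
    (1,3) via x @ 2.9195
    (0,3) via x @ 3.9548  # hit
  → r_7 = 3.9548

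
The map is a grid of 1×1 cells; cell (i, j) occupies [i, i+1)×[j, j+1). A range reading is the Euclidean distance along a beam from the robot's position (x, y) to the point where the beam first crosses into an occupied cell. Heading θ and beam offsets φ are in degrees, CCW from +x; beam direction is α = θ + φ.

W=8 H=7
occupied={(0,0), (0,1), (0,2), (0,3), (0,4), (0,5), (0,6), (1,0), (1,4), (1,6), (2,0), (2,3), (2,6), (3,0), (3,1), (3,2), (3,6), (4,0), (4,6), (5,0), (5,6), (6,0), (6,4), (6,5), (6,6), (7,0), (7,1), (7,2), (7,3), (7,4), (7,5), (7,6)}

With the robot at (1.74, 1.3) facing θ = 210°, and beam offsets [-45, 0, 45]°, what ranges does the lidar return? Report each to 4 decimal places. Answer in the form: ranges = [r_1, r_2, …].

beam 1: φ=-45°, α=165°
  dir = (cos 165°, sin 165°) = (-0.9659, 0.2588); from cell (1,1)
  next x-line at t=0.7661, next y-line at t=2.7046; Δt_x=1.0353, Δt_y=3.8637
    x: enter (0,1) at t=0.7661 ← occupied
  → r_1 = 0.7661
beam 2: φ=0°, α=210°
  dir = (cos 210°, sin 210°) = (-0.8660, -0.5000); from cell (1,1)
  next x-line at t=0.8545, next y-line at t=0.6000; Δt_x=1.1547, Δt_y=2.0000
    y: enter (1,0) at t=0.6000 ← occupied
  → r_2 = 0.6000
beam 3: φ=45°, α=255°
  dir = (cos 255°, sin 255°) = (-0.2588, -0.9659); from cell (1,1)
  next x-line at t=2.8591, next y-line at t=0.3106; Δt_x=3.8637, Δt_y=1.0353
    y: enter (1,0) at t=0.3106 ← occupied
  → r_3 = 0.3106

ranges = [0.7661, 0.6000, 0.3106]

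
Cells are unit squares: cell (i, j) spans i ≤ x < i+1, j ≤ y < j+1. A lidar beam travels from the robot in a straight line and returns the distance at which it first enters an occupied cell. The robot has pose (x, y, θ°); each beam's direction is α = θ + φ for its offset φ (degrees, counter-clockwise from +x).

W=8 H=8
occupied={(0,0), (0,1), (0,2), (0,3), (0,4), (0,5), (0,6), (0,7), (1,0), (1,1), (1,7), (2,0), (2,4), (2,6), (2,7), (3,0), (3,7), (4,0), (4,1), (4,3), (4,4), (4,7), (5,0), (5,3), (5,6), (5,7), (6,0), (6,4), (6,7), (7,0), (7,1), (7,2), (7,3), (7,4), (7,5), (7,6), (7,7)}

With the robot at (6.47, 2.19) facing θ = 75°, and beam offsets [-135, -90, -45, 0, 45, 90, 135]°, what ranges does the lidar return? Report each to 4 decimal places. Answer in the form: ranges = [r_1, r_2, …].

ranges = [1.0600, 0.5487, 0.6120, 1.8738, 0.9400, 5.6630, 1.6974]

beam 1: φ=-135°, α=300°
  direction (0.5000, -0.8660); cell (6,2); t to first gridline: x 1.0600, y 0.2194 (then +2.0000 / +1.1547)
    (6,1) via y @ 0.2194
    (7,1) via x @ 1.0600  # hit
  → r_1 = 1.0600
beam 2: φ=-90°, α=345°
  direction (0.9659, -0.2588); cell (6,2); t to first gridline: x 0.5487, y 0.7341 (then +1.0353 / +3.8637)
    (7,2) via x @ 0.5487  # hit
  → r_2 = 0.5487
beam 3: φ=-45°, α=30°
  direction (0.8660, 0.5000); cell (6,2); t to first gridline: x 0.6120, y 1.6200 (then +1.1547 / +2.0000)
    (7,2) via x @ 0.6120  # hit
  → r_3 = 0.6120
beam 4: φ=0°, α=75°
  direction (0.2588, 0.9659); cell (6,2); t to first gridline: x 2.0478, y 0.8386 (then +3.8637 / +1.0353)
    (6,3) via y @ 0.8386
    (6,4) via y @ 1.8738  # hit
  → r_4 = 1.8738
beam 5: φ=45°, α=120°
  direction (-0.5000, 0.8660); cell (6,2); t to first gridline: x 0.9400, y 0.9353 (then +2.0000 / +1.1547)
    (6,3) via y @ 0.9353
    (5,3) via x @ 0.9400  # hit
  → r_5 = 0.9400
beam 6: φ=90°, α=165°
  direction (-0.9659, 0.2588); cell (6,2); t to first gridline: x 0.4866, y 3.1296 (then +1.0353 / +3.8637)
    (5,2) via x @ 0.4866
    (4,2) via x @ 1.5219
    (3,2) via x @ 2.5571
    (3,3) via y @ 3.1296
    (2,3) via x @ 3.5924
    (1,3) via x @ 4.6277
    (0,3) via x @ 5.6630  # hit
  → r_6 = 5.6630
beam 7: φ=135°, α=210°
  direction (-0.8660, -0.5000); cell (6,2); t to first gridline: x 0.5427, y 0.3800 (then +1.1547 / +2.0000)
    (6,1) via y @ 0.3800
    (5,1) via x @ 0.5427
    (4,1) via x @ 1.6974  # hit
  → r_7 = 1.6974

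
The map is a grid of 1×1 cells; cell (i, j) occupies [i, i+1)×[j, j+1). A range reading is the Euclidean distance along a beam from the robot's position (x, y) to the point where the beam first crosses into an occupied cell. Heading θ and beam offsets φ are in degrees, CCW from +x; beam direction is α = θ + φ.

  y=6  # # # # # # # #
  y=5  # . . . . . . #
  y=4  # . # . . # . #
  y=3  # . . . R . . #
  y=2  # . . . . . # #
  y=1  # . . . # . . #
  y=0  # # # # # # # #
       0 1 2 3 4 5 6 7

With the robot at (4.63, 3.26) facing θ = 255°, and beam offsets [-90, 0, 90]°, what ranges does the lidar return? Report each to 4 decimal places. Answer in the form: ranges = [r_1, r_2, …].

ranges = [3.7581, 1.3044, 1.4183]

beam 1: φ=-90°, α=165°
  direction (-0.9659, 0.2588); cell (4,3); t to first gridline: x 0.6522, y 2.8591 (then +1.0353 / +3.8637)
    (3,3) via x @ 0.6522
    (2,3) via x @ 1.6875
    (1,3) via x @ 2.7228
    (1,4) via y @ 2.8591
    (0,4) via x @ 3.7581  # hit
  → r_1 = 3.7581
beam 2: φ=0°, α=255°
  direction (-0.2588, -0.9659); cell (4,3); t to first gridline: x 2.4341, y 0.2692 (then +3.8637 / +1.0353)
    (4,2) via y @ 0.2692
    (4,1) via y @ 1.3044  # hit
  → r_2 = 1.3044
beam 3: φ=90°, α=345°
  direction (0.9659, -0.2588); cell (4,3); t to first gridline: x 0.3831, y 1.0046 (then +1.0353 / +3.8637)
    (5,3) via x @ 0.3831
    (5,2) via y @ 1.0046
    (6,2) via x @ 1.4183  # hit
  → r_3 = 1.4183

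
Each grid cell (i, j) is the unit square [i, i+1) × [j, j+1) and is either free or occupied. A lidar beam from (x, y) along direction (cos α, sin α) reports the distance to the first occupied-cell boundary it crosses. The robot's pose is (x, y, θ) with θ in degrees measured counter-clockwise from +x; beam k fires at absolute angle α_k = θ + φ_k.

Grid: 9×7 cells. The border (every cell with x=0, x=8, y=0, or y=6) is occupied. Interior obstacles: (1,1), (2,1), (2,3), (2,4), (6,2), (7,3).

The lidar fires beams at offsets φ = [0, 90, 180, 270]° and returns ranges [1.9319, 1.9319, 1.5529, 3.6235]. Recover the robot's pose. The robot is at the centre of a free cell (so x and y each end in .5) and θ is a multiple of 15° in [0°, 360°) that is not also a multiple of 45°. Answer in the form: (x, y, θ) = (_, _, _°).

(x, y, θ) = (3.5, 2.5, 105°)

Candidates: 29 free-cell centres × 16 headings = 464 poses. Raycast each; keep the one whose scan matches to 4 dp.
  (6.5, 3.5, 300°): beam 1 = 0.5774 ≠ 1.9319 ✗
  (4.5, 2.5, 255°): beam 1 = 1.5529 ≠ 1.9319 ✗
  (3.5, 4.5, 285°): beam 1 = 3.6235 ≠ 1.9319 ✗
  (4.5, 3.5, 120°): beam 1 = 2.8868 ≠ 1.9319 ✗
  …
  (3.5, 2.5, 105°): r_1=1.9319, r_2=1.9319, r_3=1.5529, r_4=3.6235 — all match ✓
Only this pose fits every beam.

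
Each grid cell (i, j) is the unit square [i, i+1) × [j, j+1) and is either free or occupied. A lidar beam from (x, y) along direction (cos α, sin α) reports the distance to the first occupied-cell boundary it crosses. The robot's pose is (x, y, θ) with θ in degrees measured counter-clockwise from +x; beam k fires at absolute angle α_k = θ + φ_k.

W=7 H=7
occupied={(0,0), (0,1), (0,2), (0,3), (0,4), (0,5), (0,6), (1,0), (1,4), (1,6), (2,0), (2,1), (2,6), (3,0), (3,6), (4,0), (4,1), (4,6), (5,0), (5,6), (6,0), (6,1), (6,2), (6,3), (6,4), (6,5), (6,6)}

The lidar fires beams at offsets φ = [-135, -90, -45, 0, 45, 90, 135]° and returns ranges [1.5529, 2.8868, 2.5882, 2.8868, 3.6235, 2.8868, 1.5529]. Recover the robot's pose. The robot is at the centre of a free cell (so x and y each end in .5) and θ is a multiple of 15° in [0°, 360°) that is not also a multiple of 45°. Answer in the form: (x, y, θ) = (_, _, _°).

Enumerate (i+0.5, j+0.5, θ) over the 22 free cells and 16 admissible headings. For each, cast all 7 beams and compare to the given ranges.
  (5.5, 4.5, 210°): beam 2 = 1.7321 ≠ 2.8868 ✗
  (5.5, 2.5, 15°): beam 1 = 1.0000 ≠ 1.5529 ✗
  (2.5, 2.5, 30°): beam 1 = 0.5176 ≠ 1.5529 ✗
  (4.5, 2.5, 120°): beam 2 = 1.7321 ≠ 2.8868 ✗
  …
  (4.5, 3.5, 150°): r_1=1.5529, r_2=2.8868, r_3=2.5882, r_4=2.8868, r_5=3.6235, r_6=2.8868, r_7=1.5529 — all match ✓
Unique over the lattice → pose = (4.5, 3.5, 150°).

(x, y, θ) = (4.5, 3.5, 150°)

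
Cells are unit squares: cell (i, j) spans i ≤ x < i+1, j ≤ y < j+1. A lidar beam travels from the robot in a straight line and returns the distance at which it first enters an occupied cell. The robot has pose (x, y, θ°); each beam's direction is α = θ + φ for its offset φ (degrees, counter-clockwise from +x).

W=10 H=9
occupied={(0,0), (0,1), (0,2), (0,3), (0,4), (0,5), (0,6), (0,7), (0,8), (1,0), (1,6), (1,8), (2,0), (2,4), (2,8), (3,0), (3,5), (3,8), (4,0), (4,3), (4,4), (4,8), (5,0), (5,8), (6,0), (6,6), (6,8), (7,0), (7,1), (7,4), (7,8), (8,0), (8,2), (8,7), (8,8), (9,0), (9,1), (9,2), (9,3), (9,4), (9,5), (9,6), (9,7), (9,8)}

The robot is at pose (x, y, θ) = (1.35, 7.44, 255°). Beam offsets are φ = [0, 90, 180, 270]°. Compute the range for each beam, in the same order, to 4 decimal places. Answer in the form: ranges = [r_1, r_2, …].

beam 1: φ=0°, α=255°
  dir = (cos 255°, sin 255°) = (-0.2588, -0.9659); from cell (1,7)
  next x-line at t=1.3523, next y-line at t=0.4555; Δt_x=3.8637, Δt_y=1.0353
    y: enter (1,6) at t=0.4555 ← occupied
  → r_1 = 0.4555
beam 2: φ=90°, α=345°
  dir = (cos 345°, sin 345°) = (0.9659, -0.2588); from cell (1,7)
  next x-line at t=0.6729, next y-line at t=1.7000; Δt_x=1.0353, Δt_y=3.8637
    x: enter (2,7) at t=0.6729
    y: enter (2,6) at t=1.7000
    x: enter (3,6) at t=1.7082
    x: enter (4,6) at t=2.7435
    x: enter (5,6) at t=3.7788
    x: enter (6,6) at t=4.8140 ← occupied
  → r_2 = 4.8140
beam 3: φ=180°, α=75°
  dir = (cos 75°, sin 75°) = (0.2588, 0.9659); from cell (1,7)
  next x-line at t=2.5114, next y-line at t=0.5798; Δt_x=3.8637, Δt_y=1.0353
    y: enter (1,8) at t=0.5798 ← occupied
  → r_3 = 0.5798
beam 4: φ=270°, α=165°
  dir = (cos 165°, sin 165°) = (-0.9659, 0.2588); from cell (1,7)
  next x-line at t=0.3623, next y-line at t=2.1637; Δt_x=1.0353, Δt_y=3.8637
    x: enter (0,7) at t=0.3623 ← occupied
  → r_4 = 0.3623

ranges = [0.4555, 4.8140, 0.5798, 0.3623]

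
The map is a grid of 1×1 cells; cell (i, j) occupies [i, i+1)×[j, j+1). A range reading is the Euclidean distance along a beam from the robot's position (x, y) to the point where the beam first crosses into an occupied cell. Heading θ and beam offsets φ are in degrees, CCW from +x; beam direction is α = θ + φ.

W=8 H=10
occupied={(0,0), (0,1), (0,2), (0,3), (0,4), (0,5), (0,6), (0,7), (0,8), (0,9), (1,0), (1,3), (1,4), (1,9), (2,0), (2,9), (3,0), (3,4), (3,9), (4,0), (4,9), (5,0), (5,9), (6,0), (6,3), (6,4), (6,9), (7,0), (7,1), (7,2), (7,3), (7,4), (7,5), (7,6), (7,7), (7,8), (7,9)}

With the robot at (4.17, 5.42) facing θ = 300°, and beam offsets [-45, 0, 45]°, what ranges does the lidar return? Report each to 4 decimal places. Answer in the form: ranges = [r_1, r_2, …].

beam 1: φ=-45°, α=255°
  cosα=-0.2588 sinα=-0.9659 | (4,5) | tMaxX 0.6568 tMaxY 0.4348 | tΔX 3.8637 tΔY 1.0353
    t=0.4348 [y] (4,4)
    t=0.6568 [x] (3,4) — stop
  → r_1 = 0.6568
beam 2: φ=0°, α=300°
  cosα=0.5000 sinα=-0.8660 | (4,5) | tMaxX 1.6600 tMaxY 0.4850 | tΔX 2.0000 tΔY 1.1547
    t=0.4850 [y] (4,4)
    t=1.6397 [y] (4,3)
    t=1.6600 [x] (5,3)
    t=2.7944 [y] (5,2)
    t=3.6600 [x] (6,2)
    t=3.9491 [y] (6,1)
    t=5.1038 [y] (6,0) — stop
  → r_2 = 5.1038
beam 3: φ=45°, α=345°
  cosα=0.9659 sinα=-0.2588 | (4,5) | tMaxX 0.8593 tMaxY 1.6228 | tΔX 1.0353 tΔY 3.8637
    t=0.8593 [x] (5,5)
    t=1.6228 [y] (5,4)
    t=1.8946 [x] (6,4) — stop
  → r_3 = 1.8946

ranges = [0.6568, 5.1038, 1.8946]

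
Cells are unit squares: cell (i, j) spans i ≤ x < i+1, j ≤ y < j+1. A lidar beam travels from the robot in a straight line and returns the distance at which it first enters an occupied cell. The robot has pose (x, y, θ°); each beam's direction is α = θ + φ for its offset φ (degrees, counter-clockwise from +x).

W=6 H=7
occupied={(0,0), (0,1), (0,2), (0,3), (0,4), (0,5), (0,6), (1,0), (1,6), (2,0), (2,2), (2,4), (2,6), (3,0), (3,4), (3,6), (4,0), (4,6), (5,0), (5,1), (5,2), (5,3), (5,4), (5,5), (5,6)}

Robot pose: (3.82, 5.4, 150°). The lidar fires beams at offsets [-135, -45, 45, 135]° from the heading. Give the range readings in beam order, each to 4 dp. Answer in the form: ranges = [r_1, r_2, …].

beam 1: φ=-135°, α=15°
  dir = (cos 15°, sin 15°) = (0.9659, 0.2588); from cell (3,5)
  next x-line at t=0.1863, next y-line at t=2.3182; Δt_x=1.0353, Δt_y=3.8637
    x: enter (4,5) at t=0.1863
    x: enter (5,5) at t=1.2216 ← occupied
  → r_1 = 1.2216
beam 2: φ=-45°, α=105°
  dir = (cos 105°, sin 105°) = (-0.2588, 0.9659); from cell (3,5)
  next x-line at t=3.1682, next y-line at t=0.6212; Δt_x=3.8637, Δt_y=1.0353
    y: enter (3,6) at t=0.6212 ← occupied
  → r_2 = 0.6212
beam 3: φ=45°, α=195°
  dir = (cos 195°, sin 195°) = (-0.9659, -0.2588); from cell (3,5)
  next x-line at t=0.8489, next y-line at t=1.5455; Δt_x=1.0353, Δt_y=3.8637
    x: enter (2,5) at t=0.8489
    y: enter (2,4) at t=1.5455 ← occupied
  → r_3 = 1.5455
beam 4: φ=135°, α=285°
  dir = (cos 285°, sin 285°) = (0.2588, -0.9659); from cell (3,5)
  next x-line at t=0.6955, next y-line at t=0.4141; Δt_x=3.8637, Δt_y=1.0353
    y: enter (3,4) at t=0.4141 ← occupied
  → r_4 = 0.4141

ranges = [1.2216, 0.6212, 1.5455, 0.4141]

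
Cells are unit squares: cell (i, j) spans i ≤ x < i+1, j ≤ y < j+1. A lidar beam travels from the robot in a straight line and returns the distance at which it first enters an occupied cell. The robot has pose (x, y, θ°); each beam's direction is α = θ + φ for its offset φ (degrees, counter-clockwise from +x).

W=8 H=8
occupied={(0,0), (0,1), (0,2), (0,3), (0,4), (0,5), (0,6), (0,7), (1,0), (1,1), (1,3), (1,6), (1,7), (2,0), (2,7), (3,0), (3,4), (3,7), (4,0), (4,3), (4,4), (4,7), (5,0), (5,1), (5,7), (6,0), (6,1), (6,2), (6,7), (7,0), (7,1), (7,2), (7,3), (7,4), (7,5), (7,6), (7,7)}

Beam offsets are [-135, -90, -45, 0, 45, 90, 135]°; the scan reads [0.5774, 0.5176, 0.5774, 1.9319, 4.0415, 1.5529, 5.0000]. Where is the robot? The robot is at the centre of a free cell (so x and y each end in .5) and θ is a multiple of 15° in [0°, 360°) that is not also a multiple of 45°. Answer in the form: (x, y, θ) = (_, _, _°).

Candidates: 27 free-cell centres × 16 headings = 432 poses. Raycast each; keep the one whose scan matches to 4 dp.
  (2.5, 4.5, 285°): beam 1 = 1.7321 ≠ 0.5774 ✗
  (5.5, 3.5, 30°): beam 1 = 1.5529 ≠ 0.5774 ✗
  (2.5, 5.5, 300°): beam 1 = 1.5529 ≠ 0.5774 ✗
  (3.5, 3.5, 285°): beam 1 = 2.8868 ≠ 0.5774 ✗
  …
  (6.5, 3.5, 75°): r_1=0.5774, r_2=0.5176, r_3=0.5774, r_4=1.9319, r_5=4.0415, r_6=1.5529, r_7=5.0000 — all match ✓
Only this pose fits every beam.

(x, y, θ) = (6.5, 3.5, 75°)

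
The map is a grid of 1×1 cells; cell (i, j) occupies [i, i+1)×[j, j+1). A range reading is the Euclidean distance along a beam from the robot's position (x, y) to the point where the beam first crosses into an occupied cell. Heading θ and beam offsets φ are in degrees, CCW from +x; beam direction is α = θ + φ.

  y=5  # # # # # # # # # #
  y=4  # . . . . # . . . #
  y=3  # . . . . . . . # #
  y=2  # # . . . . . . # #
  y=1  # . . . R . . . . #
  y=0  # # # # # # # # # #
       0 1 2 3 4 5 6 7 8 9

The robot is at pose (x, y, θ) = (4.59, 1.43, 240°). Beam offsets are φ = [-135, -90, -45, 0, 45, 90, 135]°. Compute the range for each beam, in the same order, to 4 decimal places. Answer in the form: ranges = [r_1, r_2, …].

ranges = [3.6959, 2.9907, 1.6614, 0.4965, 0.4452, 0.8600, 3.5303]

beam 1: φ=-135°, α=105°
  cosα=-0.2588 sinα=0.9659 | (4,1) | tMaxX 2.2796 tMaxY 0.5901 | tΔX 3.8637 tΔY 1.0353
    t=0.5901 [y] (4,2)
    t=1.6254 [y] (4,3)
    t=2.2796 [x] (3,3)
    t=2.6607 [y] (3,4)
    t=3.6959 [y] (3,5) — stop
  → r_1 = 3.6959
beam 2: φ=-90°, α=150°
  cosα=-0.8660 sinα=0.5000 | (4,1) | tMaxX 0.6813 tMaxY 1.1400 | tΔX 1.1547 tΔY 2.0000
    t=0.6813 [x] (3,1)
    t=1.1400 [y] (3,2)
    t=1.8360 [x] (2,2)
    t=2.9907 [x] (1,2) — stop
  → r_2 = 2.9907
beam 3: φ=-45°, α=195°
  cosα=-0.9659 sinα=-0.2588 | (4,1) | tMaxX 0.6108 tMaxY 1.6614 | tΔX 1.0353 tΔY 3.8637
    t=0.6108 [x] (3,1)
    t=1.6461 [x] (2,1)
    t=1.6614 [y] (2,0) — stop
  → r_3 = 1.6614
beam 4: φ=0°, α=240°
  cosα=-0.5000 sinα=-0.8660 | (4,1) | tMaxX 1.1800 tMaxY 0.4965 | tΔX 2.0000 tΔY 1.1547
    t=0.4965 [y] (4,0) — stop
  → r_4 = 0.4965
beam 5: φ=45°, α=285°
  cosα=0.2588 sinα=-0.9659 | (4,1) | tMaxX 1.5841 tMaxY 0.4452 | tΔX 3.8637 tΔY 1.0353
    t=0.4452 [y] (4,0) — stop
  → r_5 = 0.4452
beam 6: φ=90°, α=330°
  cosα=0.8660 sinα=-0.5000 | (4,1) | tMaxX 0.4734 tMaxY 0.8600 | tΔX 1.1547 tΔY 2.0000
    t=0.4734 [x] (5,1)
    t=0.8600 [y] (5,0) — stop
  → r_6 = 0.8600
beam 7: φ=135°, α=15°
  cosα=0.9659 sinα=0.2588 | (4,1) | tMaxX 0.4245 tMaxY 2.2023 | tΔX 1.0353 tΔY 3.8637
    t=0.4245 [x] (5,1)
    t=1.4597 [x] (6,1)
    t=2.2023 [y] (6,2)
    t=2.4950 [x] (7,2)
    t=3.5303 [x] (8,2) — stop
  → r_7 = 3.5303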